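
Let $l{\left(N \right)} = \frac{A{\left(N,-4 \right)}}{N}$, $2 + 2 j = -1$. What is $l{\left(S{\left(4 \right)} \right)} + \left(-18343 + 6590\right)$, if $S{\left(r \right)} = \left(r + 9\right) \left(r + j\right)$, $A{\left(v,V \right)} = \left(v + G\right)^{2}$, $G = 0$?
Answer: $- \frac{23441}{2} \approx -11721.0$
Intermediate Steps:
$j = - \frac{3}{2}$ ($j = -1 + \frac{1}{2} \left(-1\right) = -1 - \frac{1}{2} = - \frac{3}{2} \approx -1.5$)
$A{\left(v,V \right)} = v^{2}$ ($A{\left(v,V \right)} = \left(v + 0\right)^{2} = v^{2}$)
$S{\left(r \right)} = \left(9 + r\right) \left(- \frac{3}{2} + r\right)$ ($S{\left(r \right)} = \left(r + 9\right) \left(r - \frac{3}{2}\right) = \left(9 + r\right) \left(- \frac{3}{2} + r\right)$)
$l{\left(N \right)} = N$ ($l{\left(N \right)} = \frac{N^{2}}{N} = N$)
$l{\left(S{\left(4 \right)} \right)} + \left(-18343 + 6590\right) = \left(- \frac{27}{2} + 4^{2} + \frac{15}{2} \cdot 4\right) + \left(-18343 + 6590\right) = \left(- \frac{27}{2} + 16 + 30\right) - 11753 = \frac{65}{2} - 11753 = - \frac{23441}{2}$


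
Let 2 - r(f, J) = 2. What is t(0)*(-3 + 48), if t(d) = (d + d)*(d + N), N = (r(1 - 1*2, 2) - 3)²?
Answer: 0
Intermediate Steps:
r(f, J) = 0 (r(f, J) = 2 - 1*2 = 2 - 2 = 0)
N = 9 (N = (0 - 3)² = (-3)² = 9)
t(d) = 2*d*(9 + d) (t(d) = (d + d)*(d + 9) = (2*d)*(9 + d) = 2*d*(9 + d))
t(0)*(-3 + 48) = (2*0*(9 + 0))*(-3 + 48) = (2*0*9)*45 = 0*45 = 0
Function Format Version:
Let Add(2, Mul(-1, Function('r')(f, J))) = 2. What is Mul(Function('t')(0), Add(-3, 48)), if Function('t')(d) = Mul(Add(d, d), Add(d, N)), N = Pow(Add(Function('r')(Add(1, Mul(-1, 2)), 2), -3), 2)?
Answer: 0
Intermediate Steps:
Function('r')(f, J) = 0 (Function('r')(f, J) = Add(2, Mul(-1, 2)) = Add(2, -2) = 0)
N = 9 (N = Pow(Add(0, -3), 2) = Pow(-3, 2) = 9)
Function('t')(d) = Mul(2, d, Add(9, d)) (Function('t')(d) = Mul(Add(d, d), Add(d, 9)) = Mul(Mul(2, d), Add(9, d)) = Mul(2, d, Add(9, d)))
Mul(Function('t')(0), Add(-3, 48)) = Mul(Mul(2, 0, Add(9, 0)), Add(-3, 48)) = Mul(Mul(2, 0, 9), 45) = Mul(0, 45) = 0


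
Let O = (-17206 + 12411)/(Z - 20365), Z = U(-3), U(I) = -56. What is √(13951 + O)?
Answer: √646433938654/6807 ≈ 118.12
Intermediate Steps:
Z = -56
O = 4795/20421 (O = (-17206 + 12411)/(-56 - 20365) = -4795/(-20421) = -4795*(-1/20421) = 4795/20421 ≈ 0.23481)
√(13951 + O) = √(13951 + 4795/20421) = √(284898166/20421) = √646433938654/6807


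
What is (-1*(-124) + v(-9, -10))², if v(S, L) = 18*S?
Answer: 1444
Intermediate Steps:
(-1*(-124) + v(-9, -10))² = (-1*(-124) + 18*(-9))² = (124 - 162)² = (-38)² = 1444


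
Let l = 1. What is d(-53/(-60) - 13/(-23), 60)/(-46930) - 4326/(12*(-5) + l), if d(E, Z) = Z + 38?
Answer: 101506699/1384435 ≈ 73.320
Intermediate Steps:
d(E, Z) = 38 + Z
d(-53/(-60) - 13/(-23), 60)/(-46930) - 4326/(12*(-5) + l) = (38 + 60)/(-46930) - 4326/(12*(-5) + 1) = 98*(-1/46930) - 4326/(-60 + 1) = -49/23465 - 4326/(-59) = -49/23465 - 4326*(-1/59) = -49/23465 + 4326/59 = 101506699/1384435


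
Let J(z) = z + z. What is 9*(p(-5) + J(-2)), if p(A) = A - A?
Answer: -36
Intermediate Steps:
p(A) = 0
J(z) = 2*z
9*(p(-5) + J(-2)) = 9*(0 + 2*(-2)) = 9*(0 - 4) = 9*(-4) = -36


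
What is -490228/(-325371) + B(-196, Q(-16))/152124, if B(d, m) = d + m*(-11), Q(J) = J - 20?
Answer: 6220043206/4124728167 ≈ 1.5080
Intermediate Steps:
Q(J) = -20 + J
B(d, m) = d - 11*m
-490228/(-325371) + B(-196, Q(-16))/152124 = -490228/(-325371) + (-196 - 11*(-20 - 16))/152124 = -490228*(-1/325371) + (-196 - 11*(-36))*(1/152124) = 490228/325371 + (-196 + 396)*(1/152124) = 490228/325371 + 200*(1/152124) = 490228/325371 + 50/38031 = 6220043206/4124728167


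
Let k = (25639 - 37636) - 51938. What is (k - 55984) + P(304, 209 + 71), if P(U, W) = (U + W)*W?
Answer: 43601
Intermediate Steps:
k = -63935 (k = -11997 - 51938 = -63935)
P(U, W) = W*(U + W)
(k - 55984) + P(304, 209 + 71) = (-63935 - 55984) + (209 + 71)*(304 + (209 + 71)) = -119919 + 280*(304 + 280) = -119919 + 280*584 = -119919 + 163520 = 43601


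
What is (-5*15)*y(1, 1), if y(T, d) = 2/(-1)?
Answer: 150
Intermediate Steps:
y(T, d) = -2 (y(T, d) = 2*(-1) = -2)
(-5*15)*y(1, 1) = -5*15*(-2) = -75*(-2) = 150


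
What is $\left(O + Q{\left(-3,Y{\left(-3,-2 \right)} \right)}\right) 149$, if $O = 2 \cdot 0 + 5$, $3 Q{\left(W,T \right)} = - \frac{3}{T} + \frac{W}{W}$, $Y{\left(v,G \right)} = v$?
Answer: $\frac{2533}{3} \approx 844.33$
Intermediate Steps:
$Q{\left(W,T \right)} = \frac{1}{3} - \frac{1}{T}$ ($Q{\left(W,T \right)} = \frac{- \frac{3}{T} + \frac{W}{W}}{3} = \frac{- \frac{3}{T} + 1}{3} = \frac{1 - \frac{3}{T}}{3} = \frac{1}{3} - \frac{1}{T}$)
$O = 5$ ($O = 0 + 5 = 5$)
$\left(O + Q{\left(-3,Y{\left(-3,-2 \right)} \right)}\right) 149 = \left(5 + \frac{-3 - 3}{3 \left(-3\right)}\right) 149 = \left(5 + \frac{1}{3} \left(- \frac{1}{3}\right) \left(-6\right)\right) 149 = \left(5 + \frac{2}{3}\right) 149 = \frac{17}{3} \cdot 149 = \frac{2533}{3}$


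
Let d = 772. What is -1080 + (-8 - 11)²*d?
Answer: 277612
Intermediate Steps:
-1080 + (-8 - 11)²*d = -1080 + (-8 - 11)²*772 = -1080 + (-19)²*772 = -1080 + 361*772 = -1080 + 278692 = 277612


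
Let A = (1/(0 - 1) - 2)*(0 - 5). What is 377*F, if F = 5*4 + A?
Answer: 13195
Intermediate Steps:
A = 15 (A = (1/(-1) - 2)*(-5) = (-1 - 2)*(-5) = -3*(-5) = 15)
F = 35 (F = 5*4 + 15 = 20 + 15 = 35)
377*F = 377*35 = 13195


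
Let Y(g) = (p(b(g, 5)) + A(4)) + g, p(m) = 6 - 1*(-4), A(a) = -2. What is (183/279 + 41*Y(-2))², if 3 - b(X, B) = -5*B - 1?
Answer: 526197721/8649 ≈ 60839.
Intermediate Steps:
b(X, B) = 4 + 5*B (b(X, B) = 3 - (-5*B - 1) = 3 - (-1 - 5*B) = 3 + (1 + 5*B) = 4 + 5*B)
p(m) = 10 (p(m) = 6 + 4 = 10)
Y(g) = 8 + g (Y(g) = (10 - 2) + g = 8 + g)
(183/279 + 41*Y(-2))² = (183/279 + 41*(8 - 2))² = (183*(1/279) + 41*6)² = (61/93 + 246)² = (22939/93)² = 526197721/8649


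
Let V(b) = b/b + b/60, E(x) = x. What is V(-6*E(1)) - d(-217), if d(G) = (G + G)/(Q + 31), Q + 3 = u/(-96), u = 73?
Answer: 17607/1046 ≈ 16.833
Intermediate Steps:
Q = -361/96 (Q = -3 + 73/(-96) = -3 + 73*(-1/96) = -3 - 73/96 = -361/96 ≈ -3.7604)
d(G) = 192*G/2615 (d(G) = (G + G)/(-361/96 + 31) = (2*G)/(2615/96) = (2*G)*(96/2615) = 192*G/2615)
V(b) = 1 + b/60 (V(b) = 1 + b*(1/60) = 1 + b/60)
V(-6*E(1)) - d(-217) = (1 + (-6*1)/60) - 192*(-217)/2615 = (1 + (1/60)*(-6)) - 1*(-41664/2615) = (1 - ⅒) + 41664/2615 = 9/10 + 41664/2615 = 17607/1046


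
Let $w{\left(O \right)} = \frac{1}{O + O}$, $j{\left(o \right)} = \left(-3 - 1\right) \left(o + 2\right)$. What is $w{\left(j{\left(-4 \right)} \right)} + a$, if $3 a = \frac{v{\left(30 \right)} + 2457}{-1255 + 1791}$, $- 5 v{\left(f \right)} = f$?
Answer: $\frac{1701}{1072} \approx 1.5868$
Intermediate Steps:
$j{\left(o \right)} = -8 - 4 o$ ($j{\left(o \right)} = - 4 \left(2 + o\right) = -8 - 4 o$)
$v{\left(f \right)} = - \frac{f}{5}$
$w{\left(O \right)} = \frac{1}{2 O}$
$a = \frac{817}{536}$ ($a = \frac{\left(\left(- \frac{1}{5}\right) 30 + 2457\right) \frac{1}{-1255 + 1791}}{3} = \frac{\left(-6 + 2457\right) \frac{1}{536}}{3} = \frac{2451 \cdot \frac{1}{536}}{3} = \frac{1}{3} \cdot \frac{2451}{536} = \frac{817}{536} \approx 1.5243$)
$w{\left(j{\left(-4 \right)} \right)} + a = \frac{1}{2 \left(-8 - -16\right)} + \frac{817}{536} = \frac{1}{2 \left(-8 + 16\right)} + \frac{817}{536} = \frac{1}{2 \cdot 8} + \frac{817}{536} = \frac{1}{2} \cdot \frac{1}{8} + \frac{817}{536} = \frac{1}{16} + \frac{817}{536} = \frac{1701}{1072}$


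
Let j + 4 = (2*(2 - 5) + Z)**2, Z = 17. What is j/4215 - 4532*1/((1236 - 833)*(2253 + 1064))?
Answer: 45765829/1878135155 ≈ 0.024368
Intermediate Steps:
j = 117 (j = -4 + (2*(2 - 5) + 17)**2 = -4 + (2*(-3) + 17)**2 = -4 + (-6 + 17)**2 = -4 + 11**2 = -4 + 121 = 117)
j/4215 - 4532*1/((1236 - 833)*(2253 + 1064)) = 117/4215 - 4532*1/((1236 - 833)*(2253 + 1064)) = 117*(1/4215) - 4532/(3317*403) = 39/1405 - 4532/1336751 = 45765829/1878135155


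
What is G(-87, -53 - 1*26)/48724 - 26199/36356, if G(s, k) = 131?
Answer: -79484840/110713109 ≈ -0.71794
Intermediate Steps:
G(-87, -53 - 1*26)/48724 - 26199/36356 = 131/48724 - 26199/36356 = -79484840/110713109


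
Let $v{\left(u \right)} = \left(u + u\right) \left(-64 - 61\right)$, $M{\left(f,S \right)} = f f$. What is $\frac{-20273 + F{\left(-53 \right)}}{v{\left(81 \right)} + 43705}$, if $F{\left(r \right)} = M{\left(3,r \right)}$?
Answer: $- \frac{20264}{23455} \approx -0.86395$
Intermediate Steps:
$M{\left(f,S \right)} = f^{2}$
$F{\left(r \right)} = 9$ ($F{\left(r \right)} = 3^{2} = 9$)
$v{\left(u \right)} = - 250 u$ ($v{\left(u \right)} = 2 u \left(-125\right) = - 250 u$)
$\frac{-20273 + F{\left(-53 \right)}}{v{\left(81 \right)} + 43705} = \frac{-20273 + 9}{\left(-250\right) 81 + 43705} = - \frac{20264}{-20250 + 43705} = - \frac{20264}{23455}$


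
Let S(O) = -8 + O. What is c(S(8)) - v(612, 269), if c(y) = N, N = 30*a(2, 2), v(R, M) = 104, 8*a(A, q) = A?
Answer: -193/2 ≈ -96.500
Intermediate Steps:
a(A, q) = A/8
N = 15/2 (N = 30*((⅛)*2) = 30*(¼) = 15/2 ≈ 7.5000)
c(y) = 15/2
c(S(8)) - v(612, 269) = 15/2 - 1*104 = 15/2 - 104 = -193/2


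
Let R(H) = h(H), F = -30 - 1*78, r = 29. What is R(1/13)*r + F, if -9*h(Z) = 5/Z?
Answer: -2857/9 ≈ -317.44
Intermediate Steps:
F = -108 (F = -30 - 78 = -108)
h(Z) = -5/(9*Z)
R(H) = -5/(9*H)
R(1/13)*r + F = -5/(9*(1/13))*29 - 108 = -5/(9*(1*(1/13)))*29 - 108 = -5/(9*1/13)*29 - 108 = -5/9*13*29 - 108 = -65/9*29 - 108 = -1885/9 - 108 = -2857/9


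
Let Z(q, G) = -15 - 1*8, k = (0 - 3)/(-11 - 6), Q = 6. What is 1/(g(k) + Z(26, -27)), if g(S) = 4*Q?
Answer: 1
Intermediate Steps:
k = 3/17 (k = -3/(-17) = -3*(-1/17) = 3/17 ≈ 0.17647)
Z(q, G) = -23 (Z(q, G) = -15 - 8 = -23)
g(S) = 24 (g(S) = 4*6 = 24)
1/(g(k) + Z(26, -27)) = 1/(24 - 23) = 1/1 = 1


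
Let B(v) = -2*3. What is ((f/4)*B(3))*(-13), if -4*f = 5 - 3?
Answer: -39/4 ≈ -9.7500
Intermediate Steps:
B(v) = -6
f = -1/2 (f = -(5 - 3)/4 = -1/4*2 = -1/2 ≈ -0.50000)
((f/4)*B(3))*(-13) = (-1/2/4*(-6))*(-13) = (-1/2*1/4*(-6))*(-13) = -1/8*(-6)*(-13) = (3/4)*(-13) = -39/4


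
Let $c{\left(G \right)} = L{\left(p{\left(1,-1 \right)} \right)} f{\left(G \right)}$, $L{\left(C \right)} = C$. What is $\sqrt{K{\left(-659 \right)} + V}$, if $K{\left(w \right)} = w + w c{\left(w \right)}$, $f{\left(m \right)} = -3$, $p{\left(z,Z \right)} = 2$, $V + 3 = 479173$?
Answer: $\sqrt{482465} \approx 694.6$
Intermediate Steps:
$V = 479170$ ($V = -3 + 479173 = 479170$)
$c{\left(G \right)} = -6$ ($c{\left(G \right)} = 2 \left(-3\right) = -6$)
$K{\left(w \right)} = - 5 w$ ($K{\left(w \right)} = w + w \left(-6\right) = w - 6 w = - 5 w$)
$\sqrt{K{\left(-659 \right)} + V} = \sqrt{\left(-5\right) \left(-659\right) + 479170} = \sqrt{3295 + 479170} = \sqrt{482465}$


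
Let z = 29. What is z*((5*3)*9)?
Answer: 3915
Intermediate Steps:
z*((5*3)*9) = 29*((5*3)*9) = 29*(15*9) = 29*135 = 3915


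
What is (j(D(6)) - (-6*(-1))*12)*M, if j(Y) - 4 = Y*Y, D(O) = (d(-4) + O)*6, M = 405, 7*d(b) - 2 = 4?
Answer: 32242860/49 ≈ 6.5802e+5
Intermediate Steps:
d(b) = 6/7 (d(b) = 2/7 + (⅐)*4 = 2/7 + 4/7 = 6/7)
D(O) = 36/7 + 6*O (D(O) = (6/7 + O)*6 = 36/7 + 6*O)
j(Y) = 4 + Y² (j(Y) = 4 + Y*Y = 4 + Y²)
(j(D(6)) - (-6*(-1))*12)*M = ((4 + (36/7 + 6*6)²) - (-6*(-1))*12)*405 = ((4 + (36/7 + 36)²) - 6*12)*405 = ((4 + (288/7)²) - 1*72)*405 = ((4 + 82944/49) - 72)*405 = (83140/49 - 72)*405 = (79612/49)*405 = 32242860/49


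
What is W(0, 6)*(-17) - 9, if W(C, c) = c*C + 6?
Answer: -111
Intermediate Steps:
W(C, c) = 6 + C*c (W(C, c) = C*c + 6 = 6 + C*c)
W(0, 6)*(-17) - 9 = (6 + 0*6)*(-17) - 9 = (6 + 0)*(-17) - 9 = 6*(-17) - 9 = -102 - 9 = -111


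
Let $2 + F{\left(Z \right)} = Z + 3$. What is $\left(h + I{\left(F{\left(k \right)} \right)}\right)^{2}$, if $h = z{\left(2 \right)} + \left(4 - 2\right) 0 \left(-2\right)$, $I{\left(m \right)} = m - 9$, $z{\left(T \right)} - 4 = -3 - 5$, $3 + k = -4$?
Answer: $361$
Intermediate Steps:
$k = -7$ ($k = -3 - 4 = -7$)
$F{\left(Z \right)} = 1 + Z$ ($F{\left(Z \right)} = -2 + \left(Z + 3\right) = -2 + \left(3 + Z\right) = 1 + Z$)
$z{\left(T \right)} = -4$ ($z{\left(T \right)} = 4 - 8 = -4$)
$I{\left(m \right)} = -9 + m$
$h = -4$ ($h = -4 + \left(4 - 2\right) 0 \left(-2\right) = -4 + 2 \cdot 0 \left(-2\right) = -4 + 0 \left(-2\right) = -4 + 0 = -4$)
$\left(h + I{\left(F{\left(k \right)} \right)}\right)^{2} = \left(-4 + \left(-9 + \left(1 - 7\right)\right)\right)^{2} = \left(-4 - 15\right)^{2} = \left(-19\right)^{2} = 361$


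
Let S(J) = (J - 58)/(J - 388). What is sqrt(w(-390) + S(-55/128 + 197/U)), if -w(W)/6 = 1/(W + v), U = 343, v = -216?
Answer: 69*sqrt(98827083804462)/1719868501 ≈ 0.39883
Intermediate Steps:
S(J) = (-58 + J)/(-388 + J)
w(W) = -6/(-216 + W) (w(W) = -6/(W - 216) = -6/(-216 + W))
sqrt(w(-390) + S(-55/128 + 197/U)) = sqrt(-6/(-216 - 390) + (-58 + (-55/128 + 197/343))/(-388 + (-55/128 + 197/343))) = sqrt(-6/(-606) + (-58 + (-55*1/128 + 197*(1/343)))/(-388 + (-55*1/128 + 197*(1/343)))) = sqrt(-6*(-1/606) + (-58 + (-55/128 + 197/343))/(-388 + (-55/128 + 197/343))) = sqrt(1/101 + (-58 + 6351/43904)/(-388 + 6351/43904)) = sqrt(1/101 - 2540081/43904/(-17028401/43904)) = sqrt(1/101 - 43904/17028401*(-2540081/43904)) = sqrt(1/101 + 2540081/17028401) = sqrt(273576582/1719868501) = 69*sqrt(98827083804462)/1719868501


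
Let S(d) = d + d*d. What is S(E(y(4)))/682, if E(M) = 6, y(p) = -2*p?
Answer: 21/341 ≈ 0.061584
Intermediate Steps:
S(d) = d + d²
S(E(y(4)))/682 = (6*(1 + 6))/682 = (6*7)*(1/682) = 42*(1/682) = 21/341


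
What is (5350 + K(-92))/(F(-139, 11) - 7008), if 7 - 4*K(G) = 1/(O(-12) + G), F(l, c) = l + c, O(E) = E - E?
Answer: -1969445/2626048 ≈ -0.74997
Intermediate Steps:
O(E) = 0
F(l, c) = c + l
K(G) = 7/4 - 1/(4*G) (K(G) = 7/4 - 1/(4*(0 + G)) = 7/4 - 1/(4*G))
(5350 + K(-92))/(F(-139, 11) - 7008) = (5350 + (1/4)*(-1 + 7*(-92))/(-92))/((11 - 139) - 7008) = (5350 + (1/4)*(-1/92)*(-1 - 644))/(-128 - 7008) = (5350 + (1/4)*(-1/92)*(-645))/(-7136) = (5350 + 645/368)*(-1/7136) = (1969445/368)*(-1/7136) = -1969445/2626048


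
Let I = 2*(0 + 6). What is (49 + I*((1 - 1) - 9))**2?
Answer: 3481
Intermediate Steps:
I = 12 (I = 2*6 = 12)
(49 + I*((1 - 1) - 9))**2 = (49 + 12*((1 - 1) - 9))**2 = (49 + 12*(0 - 9))**2 = (49 + 12*(-9))**2 = (49 - 108)**2 = (-59)**2 = 3481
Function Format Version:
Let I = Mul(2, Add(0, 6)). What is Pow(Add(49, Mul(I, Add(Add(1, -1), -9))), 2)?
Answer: 3481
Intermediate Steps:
I = 12 (I = Mul(2, 6) = 12)
Pow(Add(49, Mul(I, Add(Add(1, -1), -9))), 2) = Pow(Add(49, Mul(12, Add(Add(1, -1), -9))), 2) = Pow(Add(49, Mul(12, Add(0, -9))), 2) = Pow(Add(49, Mul(12, -9)), 2) = Pow(Add(49, -108), 2) = Pow(-59, 2) = 3481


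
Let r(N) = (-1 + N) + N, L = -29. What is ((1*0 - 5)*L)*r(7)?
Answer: 1885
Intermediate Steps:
r(N) = -1 + 2*N
((1*0 - 5)*L)*r(7) = ((1*0 - 5)*(-29))*(-1 + 2*7) = ((0 - 5)*(-29))*(-1 + 14) = -5*(-29)*13 = 145*13 = 1885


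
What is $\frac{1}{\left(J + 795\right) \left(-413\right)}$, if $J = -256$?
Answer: $- \frac{1}{222607} \approx -4.4922 \cdot 10^{-6}$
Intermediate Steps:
$\frac{1}{\left(J + 795\right) \left(-413\right)} = \frac{1}{\left(-256 + 795\right) \left(-413\right)} = \frac{1}{539 \left(-413\right)} = \frac{1}{-222607} = - \frac{1}{222607}$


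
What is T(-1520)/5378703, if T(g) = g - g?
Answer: 0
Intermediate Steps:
T(g) = 0
T(-1520)/5378703 = 0/5378703 = 0*(1/5378703) = 0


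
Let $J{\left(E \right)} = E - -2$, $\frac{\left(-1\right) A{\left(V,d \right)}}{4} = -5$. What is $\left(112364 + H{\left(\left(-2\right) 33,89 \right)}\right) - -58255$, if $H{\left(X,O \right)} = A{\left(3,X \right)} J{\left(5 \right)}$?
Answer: $170759$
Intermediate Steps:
$A{\left(V,d \right)} = 20$ ($A{\left(V,d \right)} = \left(-4\right) \left(-5\right) = 20$)
$J{\left(E \right)} = 2 + E$ ($J{\left(E \right)} = E + 2 = 2 + E$)
$H{\left(X,O \right)} = 140$ ($H{\left(X,O \right)} = 20 \left(2 + 5\right) = 20 \cdot 7 = 140$)
$\left(112364 + H{\left(\left(-2\right) 33,89 \right)}\right) - -58255 = \left(112364 + 140\right) - -58255 = 112504 + 58255 = 170759$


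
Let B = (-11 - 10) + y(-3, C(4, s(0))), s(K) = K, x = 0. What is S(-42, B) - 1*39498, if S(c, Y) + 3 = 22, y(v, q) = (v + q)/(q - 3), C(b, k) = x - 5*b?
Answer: -39479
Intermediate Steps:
C(b, k) = -5*b (C(b, k) = 0 - 5*b = -5*b)
y(v, q) = (q + v)/(-3 + q)
B = -20 (B = (-11 - 10) + (-5*4 - 3)/(-3 - 5*4) = -21 + (-20 - 3)/(-3 - 20) = -21 - 23/(-23) = -21 - 1/23*(-23) = -21 + 1 = -20)
S(c, Y) = 19 (S(c, Y) = -3 + 22 = 19)
S(-42, B) - 1*39498 = 19 - 1*39498 = 19 - 39498 = -39479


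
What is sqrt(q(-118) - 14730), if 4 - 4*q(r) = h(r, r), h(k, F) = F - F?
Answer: I*sqrt(14729) ≈ 121.36*I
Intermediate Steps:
h(k, F) = 0
q(r) = 1 (q(r) = 1 - 1/4*0 = 1 + 0 = 1)
sqrt(q(-118) - 14730) = sqrt(1 - 14730) = sqrt(-14729) = I*sqrt(14729)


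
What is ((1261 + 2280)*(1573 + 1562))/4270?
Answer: 2220207/854 ≈ 2599.8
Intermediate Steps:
((1261 + 2280)*(1573 + 1562))/4270 = (3541*3135)*(1/4270) = 11101035*(1/4270) = 2220207/854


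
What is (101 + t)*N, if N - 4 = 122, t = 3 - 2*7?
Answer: 11340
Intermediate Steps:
t = -11 (t = 3 - 14 = -11)
N = 126 (N = 4 + 122 = 126)
(101 + t)*N = (101 - 11)*126 = 90*126 = 11340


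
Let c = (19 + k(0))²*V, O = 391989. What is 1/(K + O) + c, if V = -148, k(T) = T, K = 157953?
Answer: -29382301175/549942 ≈ -53428.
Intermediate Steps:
c = -53428 (c = (19 + 0)²*(-148) = 19²*(-148) = 361*(-148) = -53428)
1/(K + O) + c = 1/(157953 + 391989) - 53428 = 1/549942 - 53428 = -29382301175/549942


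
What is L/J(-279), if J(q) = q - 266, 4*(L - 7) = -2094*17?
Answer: 3557/218 ≈ 16.317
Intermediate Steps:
L = -17785/2 (L = 7 + (-2094*17)/4 = 7 + (¼)*(-35598) = 7 - 17799/2 = -17785/2 ≈ -8892.5)
J(q) = -266 + q
L/J(-279) = -17785/(2*(-266 - 279)) = -17785/2/(-545) = -17785/2*(-1/545) = 3557/218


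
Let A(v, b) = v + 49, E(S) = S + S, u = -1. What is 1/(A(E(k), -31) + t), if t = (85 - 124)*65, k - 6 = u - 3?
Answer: -1/2482 ≈ -0.00040290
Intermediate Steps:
k = 2 (k = 6 + (-1 - 3) = 6 - 4 = 2)
E(S) = 2*S
A(v, b) = 49 + v
t = -2535 (t = -39*65 = -2535)
1/(A(E(k), -31) + t) = 1/((49 + 2*2) - 2535) = 1/((49 + 4) - 2535) = 1/(53 - 2535) = 1/(-2482) = -1/2482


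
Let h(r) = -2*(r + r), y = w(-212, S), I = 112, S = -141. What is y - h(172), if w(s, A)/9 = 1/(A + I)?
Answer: 19943/29 ≈ 687.69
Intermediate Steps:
w(s, A) = 9/(112 + A) (w(s, A) = 9/(A + 112) = 9/(112 + A))
y = -9/29 (y = 9/(112 - 141) = 9/(-29) = 9*(-1/29) = -9/29 ≈ -0.31034)
h(r) = -4*r
y - h(172) = -9/29 - (-4)*172 = -9/29 - 1*(-688) = -9/29 + 688 = 19943/29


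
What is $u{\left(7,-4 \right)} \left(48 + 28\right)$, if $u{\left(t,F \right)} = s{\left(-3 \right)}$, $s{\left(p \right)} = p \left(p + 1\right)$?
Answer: $456$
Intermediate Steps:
$s{\left(p \right)} = p \left(1 + p\right)$
$u{\left(t,F \right)} = 6$ ($u{\left(t,F \right)} = - 3 \left(1 - 3\right) = \left(-3\right) \left(-2\right) = 6$)
$u{\left(7,-4 \right)} \left(48 + 28\right) = 6 \left(48 + 28\right) = 6 \cdot 76 = 456$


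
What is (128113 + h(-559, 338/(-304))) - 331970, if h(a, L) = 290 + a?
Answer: -204126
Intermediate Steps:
(128113 + h(-559, 338/(-304))) - 331970 = (128113 + (290 - 559)) - 331970 = (128113 - 269) - 331970 = 127844 - 331970 = -204126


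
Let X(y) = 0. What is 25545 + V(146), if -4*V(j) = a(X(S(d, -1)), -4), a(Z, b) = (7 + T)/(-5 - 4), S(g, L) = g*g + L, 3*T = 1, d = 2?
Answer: 1379441/54 ≈ 25545.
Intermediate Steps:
T = ⅓ (T = (⅓)*1 = ⅓ ≈ 0.33333)
S(g, L) = L + g² (S(g, L) = g² + L = L + g²)
a(Z, b) = -22/27 (a(Z, b) = (7 + ⅓)/(-5 - 4) = (22/3)/(-9) = (22/3)*(-⅑) = -22/27)
V(j) = 11/54 (V(j) = -¼*(-22/27) = 11/54)
25545 + V(146) = 25545 + 11/54 = 1379441/54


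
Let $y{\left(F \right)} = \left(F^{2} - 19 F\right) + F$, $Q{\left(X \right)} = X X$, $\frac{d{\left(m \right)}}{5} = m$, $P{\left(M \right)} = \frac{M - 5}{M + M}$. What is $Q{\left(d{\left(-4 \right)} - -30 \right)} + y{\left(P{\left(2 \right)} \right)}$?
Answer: $\frac{1825}{16} \approx 114.06$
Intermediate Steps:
$P{\left(M \right)} = \frac{-5 + M}{2 M}$
$d{\left(m \right)} = 5 m$
$Q{\left(X \right)} = X^{2}$
$y{\left(F \right)} = F^{2} - 18 F$
$Q{\left(d{\left(-4 \right)} - -30 \right)} + y{\left(P{\left(2 \right)} \right)} = \left(5 \left(-4\right) - -30\right)^{2} + \frac{-5 + 2}{2 \cdot 2} \left(-18 + \frac{-5 + 2}{2 \cdot 2}\right) = \left(-20 + 30\right)^{2} + \frac{1}{2} \cdot \frac{1}{2} \left(-3\right) \left(-18 + \frac{1}{2} \cdot \frac{1}{2} \left(-3\right)\right) = 10^{2} - \frac{3 \left(-18 - \frac{3}{4}\right)}{4} = 100 - - \frac{225}{16} = 100 + \frac{225}{16} = \frac{1825}{16}$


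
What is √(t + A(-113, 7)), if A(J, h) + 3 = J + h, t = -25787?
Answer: 2*I*√6474 ≈ 160.92*I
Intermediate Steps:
A(J, h) = -3 + J + h (A(J, h) = -3 + (J + h) = -3 + J + h)
√(t + A(-113, 7)) = √(-25787 + (-3 - 113 + 7)) = √(-25787 - 109) = √(-25896) = 2*I*√6474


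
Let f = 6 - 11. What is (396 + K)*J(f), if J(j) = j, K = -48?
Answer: -1740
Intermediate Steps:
f = -5
(396 + K)*J(f) = (396 - 48)*(-5) = 348*(-5) = -1740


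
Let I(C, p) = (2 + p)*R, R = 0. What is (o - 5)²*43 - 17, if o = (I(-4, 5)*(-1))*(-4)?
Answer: 1058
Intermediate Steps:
I(C, p) = 0 (I(C, p) = (2 + p)*0 = 0)
o = 0 (o = (0*(-1))*(-4) = 0*(-4) = 0)
(o - 5)²*43 - 17 = (0 - 5)²*43 - 17 = (-5)²*43 - 17 = 25*43 - 17 = 1075 - 17 = 1058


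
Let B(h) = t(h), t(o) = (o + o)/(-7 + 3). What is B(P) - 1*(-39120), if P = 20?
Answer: 39110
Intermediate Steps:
t(o) = -o/2 (t(o) = (2*o)/(-4) = (2*o)*(-¼) = -o/2)
B(h) = -h/2
B(P) - 1*(-39120) = -½*20 - 1*(-39120) = -10 + 39120 = 39110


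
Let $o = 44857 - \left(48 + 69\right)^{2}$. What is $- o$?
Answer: $-31168$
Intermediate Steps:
$o = 31168$ ($o = 44857 - 117^{2} = 44857 - 13689 = 31168$)
$- o = \left(-1\right) 31168 = -31168$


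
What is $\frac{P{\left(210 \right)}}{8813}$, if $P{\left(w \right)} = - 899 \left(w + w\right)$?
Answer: $- \frac{53940}{1259} \approx -42.844$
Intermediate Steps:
$P{\left(w \right)} = - 1798 w$ ($P{\left(w \right)} = - 899 \cdot 2 w = - 1798 w$)
$\frac{P{\left(210 \right)}}{8813} = \frac{\left(-1798\right) 210}{8813} = \left(-377580\right) \frac{1}{8813} = - \frac{53940}{1259}$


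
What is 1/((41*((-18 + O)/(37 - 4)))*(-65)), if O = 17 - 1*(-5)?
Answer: -33/10660 ≈ -0.0030957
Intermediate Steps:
O = 22 (O = 17 + 5 = 22)
1/((41*((-18 + O)/(37 - 4)))*(-65)) = 1/((41*((-18 + 22)/(37 - 4)))*(-65)) = 1/((41*(4/33))*(-65)) = 1/((164/33)*(-65)) = 1/(-10660/33) = -33/10660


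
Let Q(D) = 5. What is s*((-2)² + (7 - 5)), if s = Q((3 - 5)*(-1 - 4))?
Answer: 30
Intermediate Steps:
s = 5
s*((-2)² + (7 - 5)) = 5*((-2)² + (7 - 5)) = 5*(4 + 2) = 5*6 = 30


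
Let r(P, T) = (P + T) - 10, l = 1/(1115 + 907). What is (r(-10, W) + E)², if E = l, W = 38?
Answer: 1324741609/4088484 ≈ 324.02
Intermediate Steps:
l = 1/2022 ≈ 0.00049456
E = 1/2022 ≈ 0.00049456
r(P, T) = -10 + P + T
(r(-10, W) + E)² = ((-10 - 10 + 38) + 1/2022)² = (18 + 1/2022)² = (36397/2022)² = 1324741609/4088484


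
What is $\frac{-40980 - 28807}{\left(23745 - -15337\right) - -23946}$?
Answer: $- \frac{69787}{63028} \approx -1.1072$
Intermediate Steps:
$\frac{-40980 - 28807}{\left(23745 - -15337\right) - -23946} = - \frac{69787}{\left(23745 + 15337\right) + 23946} = - \frac{69787}{39082 + 23946} = - \frac{69787}{63028}$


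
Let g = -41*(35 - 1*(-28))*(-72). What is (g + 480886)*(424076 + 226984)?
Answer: 434167173720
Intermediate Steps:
g = 185976 (g = -41*(35 + 28)*(-72) = -41*63*(-72) = -2583*(-72) = 185976)
(g + 480886)*(424076 + 226984) = (185976 + 480886)*(424076 + 226984) = 666862*651060 = 434167173720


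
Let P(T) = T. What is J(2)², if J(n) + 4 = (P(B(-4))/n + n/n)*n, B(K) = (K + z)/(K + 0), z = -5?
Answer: 1/16 ≈ 0.062500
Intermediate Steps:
B(K) = (-5 + K)/K (B(K) = (K - 5)/(K + 0) = (-5 + K)/K)
J(n) = -4 + n*(1 + 9/(4*n)) (J(n) = -4 + (((-5 - 4)/(-4))/n + n/n)*n = -4 + ((-¼*(-9))/n + 1)*n = -4 + (9/(4*n) + 1)*n = -4 + (1 + 9/(4*n))*n = -4 + n*(1 + 9/(4*n)))
J(2)² = (-7/4 + 2)² = (¼)² = 1/16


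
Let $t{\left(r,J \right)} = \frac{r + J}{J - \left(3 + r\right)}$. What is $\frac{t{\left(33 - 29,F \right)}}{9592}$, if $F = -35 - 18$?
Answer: $\frac{49}{575520} \approx 8.514 \cdot 10^{-5}$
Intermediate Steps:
$F = -53$ ($F = -35 - 18 = -53$)
$t{\left(r,J \right)} = \frac{J + r}{-3 + J - r}$
$\frac{t{\left(33 - 29,F \right)}}{9592} = \frac{\frac{1}{3 + \left(33 - 29\right) - -53} \left(\left(-1\right) \left(-53\right) - \left(33 - 29\right)\right)}{9592} = \frac{53 - \left(33 - 29\right)}{3 + \left(33 - 29\right) + 53} \cdot \frac{1}{9592} = \frac{53 - 4}{3 + 4 + 53} \cdot \frac{1}{9592} = \frac{53 - 4}{60} \cdot \frac{1}{9592} = \frac{1}{60} \cdot 49 \cdot \frac{1}{9592} = \frac{49}{60} \cdot \frac{1}{9592} = \frac{49}{575520}$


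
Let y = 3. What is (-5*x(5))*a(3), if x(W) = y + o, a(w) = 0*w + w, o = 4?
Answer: -105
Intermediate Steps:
a(w) = w (a(w) = 0 + w = w)
x(W) = 7 (x(W) = 3 + 4 = 7)
(-5*x(5))*a(3) = -5*7*3 = -35*3 = -105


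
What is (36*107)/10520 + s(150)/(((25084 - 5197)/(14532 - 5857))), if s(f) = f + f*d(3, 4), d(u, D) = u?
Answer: 4569433727/17434270 ≈ 262.09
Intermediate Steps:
s(f) = 4*f (s(f) = f + f*3 = f + 3*f = 4*f)
(36*107)/10520 + s(150)/(((25084 - 5197)/(14532 - 5857))) = (36*107)/10520 + (4*150)/(((25084 - 5197)/(14532 - 5857))) = 3852*(1/10520) + 600/((19887/8675)) = 963/2630 + 600/((19887*(1/8675))) = 963/2630 + 600/(19887/8675) = 963/2630 + 600*(8675/19887) = 963/2630 + 1735000/6629 = 4569433727/17434270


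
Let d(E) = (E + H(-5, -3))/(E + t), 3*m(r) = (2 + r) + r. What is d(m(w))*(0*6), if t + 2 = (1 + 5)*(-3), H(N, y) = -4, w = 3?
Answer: 0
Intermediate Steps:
m(r) = ⅔ + 2*r/3 (m(r) = ((2 + r) + r)/3 = (2 + 2*r)/3 = ⅔ + 2*r/3)
t = -20 (t = -2 + (1 + 5)*(-3) = -2 + 6*(-3) = -2 - 18 = -20)
d(E) = (-4 + E)/(-20 + E) (d(E) = (E - 4)/(E - 20) = (-4 + E)/(-20 + E))
d(m(w))*(0*6) = ((-4 + (⅔ + (⅔)*3))/(-20 + (⅔ + (⅔)*3)))*(0*6) = ((-4 + (⅔ + 2))/(-20 + (⅔ + 2)))*0 = ((-4 + 8/3)/(-20 + 8/3))*0 = (-4/3/(-52/3))*0 = -3/52*(-4/3)*0 = (1/13)*0 = 0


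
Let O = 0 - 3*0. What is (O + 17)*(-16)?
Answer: -272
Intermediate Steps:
O = 0 (O = 0 + 0 = 0)
(O + 17)*(-16) = (0 + 17)*(-16) = 17*(-16) = -272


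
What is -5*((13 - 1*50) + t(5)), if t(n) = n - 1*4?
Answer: 180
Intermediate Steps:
t(n) = -4 + n (t(n) = n - 4 = -4 + n)
-5*((13 - 1*50) + t(5)) = -5*((13 - 1*50) + (-4 + 5)) = -5*((13 - 50) + 1) = -5*(-37 + 1) = -5*(-36) = 180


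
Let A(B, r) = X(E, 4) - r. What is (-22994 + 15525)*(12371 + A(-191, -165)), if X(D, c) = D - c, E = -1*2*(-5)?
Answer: -93676198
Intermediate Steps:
E = 10 (E = -2*(-5) = 10)
A(B, r) = 6 - r (A(B, r) = (10 - 1*4) - r = (10 - 4) - r = 6 - r)
(-22994 + 15525)*(12371 + A(-191, -165)) = (-22994 + 15525)*(12371 + (6 - 1*(-165))) = -7469*(12371 + (6 + 165)) = -7469*(12371 + 171) = -7469*12542 = -93676198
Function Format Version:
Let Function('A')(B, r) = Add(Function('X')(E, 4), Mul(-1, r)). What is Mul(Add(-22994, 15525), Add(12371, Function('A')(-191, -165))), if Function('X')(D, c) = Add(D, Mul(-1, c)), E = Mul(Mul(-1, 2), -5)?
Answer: -93676198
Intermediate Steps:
E = 10 (E = Mul(-2, -5) = 10)
Function('A')(B, r) = Add(6, Mul(-1, r)) (Function('A')(B, r) = Add(Add(10, Mul(-1, 4)), Mul(-1, r)) = Add(Add(10, -4), Mul(-1, r)) = Add(6, Mul(-1, r)))
Mul(Add(-22994, 15525), Add(12371, Function('A')(-191, -165))) = Mul(Add(-22994, 15525), Add(12371, Add(6, Mul(-1, -165)))) = Mul(-7469, Add(12371, Add(6, 165))) = Mul(-7469, Add(12371, 171)) = Mul(-7469, 12542) = -93676198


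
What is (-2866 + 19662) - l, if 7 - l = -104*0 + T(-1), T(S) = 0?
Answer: 16789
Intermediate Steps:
l = 7 (l = 7 - (-104*0 + 0) = 7 - (-26*0 + 0) = 7 - (0 + 0) = 7 - 1*0 = 7 + 0 = 7)
(-2866 + 19662) - l = (-2866 + 19662) - 1*7 = 16796 - 7 = 16789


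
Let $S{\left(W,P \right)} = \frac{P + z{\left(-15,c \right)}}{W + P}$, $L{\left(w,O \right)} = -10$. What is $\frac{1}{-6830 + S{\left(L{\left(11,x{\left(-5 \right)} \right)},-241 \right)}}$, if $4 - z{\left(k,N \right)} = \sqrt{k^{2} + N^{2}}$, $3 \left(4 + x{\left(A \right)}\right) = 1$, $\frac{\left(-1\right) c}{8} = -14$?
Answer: $- \frac{251}{1713980} \approx -0.00014644$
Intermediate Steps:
$c = 112$ ($c = \left(-8\right) \left(-14\right) = 112$)
$x{\left(A \right)} = - \frac{11}{3}$ ($x{\left(A \right)} = -4 + \frac{1}{3} \cdot 1 = -4 + \frac{1}{3} = - \frac{11}{3}$)
$z{\left(k,N \right)} = 4 - \sqrt{N^{2} + k^{2}}$ ($z{\left(k,N \right)} = 4 - \sqrt{k^{2} + N^{2}} = 4 - \sqrt{N^{2} + k^{2}}$)
$S{\left(W,P \right)} = \frac{-109 + P}{P + W}$ ($S{\left(W,P \right)} = \frac{P + \left(4 - \sqrt{112^{2} + \left(-15\right)^{2}}\right)}{W + P} = \frac{P + \left(4 - \sqrt{12544 + 225}\right)}{P + W} = \frac{P + \left(4 - \sqrt{12769}\right)}{P + W} = \frac{P + \left(4 - 113\right)}{P + W} = \frac{P - 109}{P + W} = \frac{-109 + P}{P + W}$)
$\frac{1}{-6830 + S{\left(L{\left(11,x{\left(-5 \right)} \right)},-241 \right)}} = \frac{1}{-6830 + \frac{-109 - 241}{-241 - 10}} = \frac{1}{-6830 + \frac{1}{-251} \left(-350\right)} = \frac{1}{-6830 - - \frac{350}{251}} = \frac{1}{-6830 + \frac{350}{251}} = \frac{1}{- \frac{1713980}{251}} = - \frac{251}{1713980}$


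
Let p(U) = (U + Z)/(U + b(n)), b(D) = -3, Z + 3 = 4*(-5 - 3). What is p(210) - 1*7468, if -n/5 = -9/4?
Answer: -1545701/207 ≈ -7467.2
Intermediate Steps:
Z = -35 (Z = -3 + 4*(-5 - 3) = -3 + 4*(-8) = -3 - 32 = -35)
n = 45/4 (n = -(-45)/4 = -5*(-9/4) = 45/4 ≈ 11.250)
p(U) = (-35 + U)/(-3 + U) (p(U) = (U - 35)/(U - 3) = (-35 + U)/(-3 + U))
p(210) - 1*7468 = (-35 + 210)/(-3 + 210) - 1*7468 = 175/207 - 7468 = -1545701/207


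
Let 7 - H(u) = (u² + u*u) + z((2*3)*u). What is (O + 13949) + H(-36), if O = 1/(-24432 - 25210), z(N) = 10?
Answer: 563635267/49642 ≈ 11354.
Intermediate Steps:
O = -1/49642 (O = 1/(-49642) = -1/49642 ≈ -2.0144e-5)
H(u) = -3 - 2*u² (H(u) = 7 - ((u² + u*u) + 10) = 7 - ((u² + u²) + 10) = 7 - (2*u² + 10) = 7 - (10 + 2*u²) = 7 + (-10 - 2*u²) = -3 - 2*u²)
(O + 13949) + H(-36) = (-1/49642 + 13949) + (-3 - 2*(-36)²) = 692456257/49642 + (-3 - 2*1296) = 692456257/49642 + (-3 - 2592) = 692456257/49642 - 2595 = 563635267/49642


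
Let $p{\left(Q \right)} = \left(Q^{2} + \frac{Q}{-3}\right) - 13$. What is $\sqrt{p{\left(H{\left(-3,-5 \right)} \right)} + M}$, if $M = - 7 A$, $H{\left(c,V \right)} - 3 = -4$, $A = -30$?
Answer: $\frac{\sqrt{1785}}{3} \approx 14.083$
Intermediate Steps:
$H{\left(c,V \right)} = -1$ ($H{\left(c,V \right)} = 3 - 4 = -1$)
$p{\left(Q \right)} = -13 + Q^{2} - \frac{Q}{3}$ ($p{\left(Q \right)} = \left(Q^{2} - \frac{Q}{3}\right) - 13 = -13 + Q^{2} - \frac{Q}{3}$)
$M = 210$ ($M = \left(-7\right) \left(-30\right) = 210$)
$\sqrt{p{\left(H{\left(-3,-5 \right)} \right)} + M} = \sqrt{\left(-13 + \left(-1\right)^{2} - - \frac{1}{3}\right) + 210} = \sqrt{\left(-13 + 1 + \frac{1}{3}\right) + 210} = \sqrt{- \frac{35}{3} + 210} = \sqrt{\frac{595}{3}} = \frac{\sqrt{1785}}{3}$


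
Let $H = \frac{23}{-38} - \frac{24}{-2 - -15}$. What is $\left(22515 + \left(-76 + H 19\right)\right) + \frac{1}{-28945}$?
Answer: $\frac{16851865809}{752570} \approx 22392.0$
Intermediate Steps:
$H = - \frac{1211}{494}$ ($H = 23 \left(- \frac{1}{38}\right) - \frac{24}{-2 + 15} = - \frac{23}{38} - \frac{24}{13} = - \frac{1211}{494} \approx -2.4514$)
$\left(22515 + \left(-76 + H 19\right)\right) + \frac{1}{-28945} = \left(22515 - \frac{3187}{26}\right) + \frac{1}{-28945} = \left(22515 - \frac{3187}{26}\right) - \frac{1}{28945} = \frac{582203}{26} - \frac{1}{28945} = \frac{16851865809}{752570}$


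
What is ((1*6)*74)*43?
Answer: 19092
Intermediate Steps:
((1*6)*74)*43 = (6*74)*43 = 444*43 = 19092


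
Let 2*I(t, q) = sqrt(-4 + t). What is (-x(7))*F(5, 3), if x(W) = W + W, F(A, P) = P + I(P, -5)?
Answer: -42 - 7*I ≈ -42.0 - 7.0*I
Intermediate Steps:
I(t, q) = sqrt(-4 + t)/2
F(A, P) = P + sqrt(-4 + P)/2
x(W) = 2*W
(-x(7))*F(5, 3) = (-2*7)*(3 + sqrt(-4 + 3)/2) = (-1*14)*(3 + sqrt(-1)/2) = -14*(3 + I/2) = -42 - 7*I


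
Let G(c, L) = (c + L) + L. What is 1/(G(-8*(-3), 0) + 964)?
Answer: 1/988 ≈ 0.0010121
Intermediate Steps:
G(c, L) = c + 2*L (G(c, L) = (L + c) + L = c + 2*L)
1/(G(-8*(-3), 0) + 964) = 1/((-8*(-3) + 2*0) + 964) = 1/((24 + 0) + 964) = 1/(24 + 964) = 1/988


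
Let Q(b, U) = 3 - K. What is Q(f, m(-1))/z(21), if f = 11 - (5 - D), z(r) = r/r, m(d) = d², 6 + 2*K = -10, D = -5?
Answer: 11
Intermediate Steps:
K = -8 (K = -3 + (½)*(-10) = -3 - 5 = -8)
z(r) = 1
f = 1 (f = 11 - (5 - 1*(-5)) = 11 - (5 + 5) = 11 - 1*10 = 11 - 10 = 1)
Q(b, U) = 11 (Q(b, U) = 3 - 1*(-8) = 3 + 8 = 11)
Q(f, m(-1))/z(21) = 11/1 = 11*1 = 11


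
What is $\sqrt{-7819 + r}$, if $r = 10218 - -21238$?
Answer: $\sqrt{23637} \approx 153.74$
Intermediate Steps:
$r = 31456$ ($r = 10218 + 21238 = 31456$)
$\sqrt{-7819 + r} = \sqrt{-7819 + 31456} = \sqrt{23637}$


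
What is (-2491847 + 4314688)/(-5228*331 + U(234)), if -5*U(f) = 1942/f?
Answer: -1066361985/1012324751 ≈ -1.0534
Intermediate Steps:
U(f) = -1942/(5*f)
(-2491847 + 4314688)/(-5228*331 + U(234)) = (-2491847 + 4314688)/(-5228*331 - 1942/5/234) = 1822841/(-1730468 - 1942/5*1/234) = 1822841/(-1730468 - 971/585) = 1822841/(-1012324751/585) = 1822841*(-585/1012324751) = -1066361985/1012324751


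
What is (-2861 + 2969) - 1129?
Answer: -1021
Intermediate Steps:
(-2861 + 2969) - 1129 = 108 - 1129 = -1021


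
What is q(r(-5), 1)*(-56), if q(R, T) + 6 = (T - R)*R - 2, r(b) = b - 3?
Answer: 4480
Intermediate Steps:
r(b) = -3 + b
q(R, T) = -8 + R*(T - R) (q(R, T) = -6 + ((T - R)*R - 2) = -6 + (R*(T - R) - 2) = -6 + (-2 + R*(T - R)) = -8 + R*(T - R))
q(r(-5), 1)*(-56) = (-8 - (-3 - 5)² + (-3 - 5)*1)*(-56) = (-8 - 1*(-8)² - 8*1)*(-56) = (-8 - 1*64 - 8)*(-56) = (-8 - 64 - 8)*(-56) = -80*(-56) = 4480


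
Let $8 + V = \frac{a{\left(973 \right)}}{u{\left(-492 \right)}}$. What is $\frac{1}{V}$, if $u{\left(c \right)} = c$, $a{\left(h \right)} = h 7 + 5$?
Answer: $- \frac{41}{896} \approx -0.045759$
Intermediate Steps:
$a{\left(h \right)} = 5 + 7 h$ ($a{\left(h \right)} = 7 h + 5 = 5 + 7 h$)
$V = - \frac{896}{41}$ ($V = -8 + \frac{5 + 7 \cdot 973}{-492} = -8 + \left(5 + 6811\right) \left(- \frac{1}{492}\right) = -8 + 6816 \left(- \frac{1}{492}\right) = -8 - \frac{568}{41} = - \frac{896}{41} \approx -21.854$)
$\frac{1}{V} = \frac{1}{- \frac{896}{41}} = - \frac{41}{896}$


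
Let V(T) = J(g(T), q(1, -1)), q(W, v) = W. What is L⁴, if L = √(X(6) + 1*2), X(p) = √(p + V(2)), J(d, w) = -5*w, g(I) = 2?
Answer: 9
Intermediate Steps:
V(T) = -5 (V(T) = -5*1 = -5)
X(p) = √(-5 + p) (X(p) = √(p - 5) = √(-5 + p))
L = √3 (L = √(√(-5 + 6) + 1*2) = √(√1 + 2) = √(1 + 2) = √3 ≈ 1.7320)
L⁴ = (√3)⁴ = 9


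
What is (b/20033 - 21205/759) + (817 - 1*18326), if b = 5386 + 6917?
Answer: -504046559/28743 ≈ -17536.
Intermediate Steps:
b = 12303
(b/20033 - 21205/759) + (817 - 1*18326) = (12303/20033 - 21205/759) + (817 - 1*18326) = (12303*(1/20033) - 21205*1/759) + (817 - 18326) = (12303/20033 - 21205/759) - 17509 = -785372/28743 - 17509 = -504046559/28743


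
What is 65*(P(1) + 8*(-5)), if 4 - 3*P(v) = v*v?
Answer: -2535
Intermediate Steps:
P(v) = 4/3 - v**2/3 (P(v) = 4/3 - v*v/3 = 4/3 - v**2/3)
65*(P(1) + 8*(-5)) = 65*((4/3 - 1/3*1**2) + 8*(-5)) = 65*((4/3 - 1/3*1) - 40) = 65*((4/3 - 1/3) - 40) = 65*(1 - 40) = 65*(-39) = -2535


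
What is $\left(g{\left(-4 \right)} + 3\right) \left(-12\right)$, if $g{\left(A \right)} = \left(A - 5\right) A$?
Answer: $-468$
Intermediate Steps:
$g{\left(A \right)} = A \left(-5 + A\right)$ ($g{\left(A \right)} = \left(A - 5\right) A = \left(-5 + A\right) A = A \left(-5 + A\right)$)
$\left(g{\left(-4 \right)} + 3\right) \left(-12\right) = \left(- 4 \left(-5 - 4\right) + 3\right) \left(-12\right) = \left(\left(-4\right) \left(-9\right) + 3\right) \left(-12\right) = \left(36 + 3\right) \left(-12\right) = 39 \left(-12\right) = -468$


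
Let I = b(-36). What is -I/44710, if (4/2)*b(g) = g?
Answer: 9/22355 ≈ 0.00040259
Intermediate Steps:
b(g) = g/2
I = -18 (I = (½)*(-36) = -18)
-I/44710 = -1*(-18)/44710 = 18*(1/44710) = 9/22355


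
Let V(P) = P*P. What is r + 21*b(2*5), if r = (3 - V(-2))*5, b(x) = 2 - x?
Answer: -173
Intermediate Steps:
V(P) = P²
r = -5 (r = (3 - 1*(-2)²)*5 = (3 - 1*4)*5 = (3 - 4)*5 = -1*5 = -5)
r + 21*b(2*5) = -5 + 21*(2 - 2*5) = -5 + 21*(2 - 1*10) = -5 + 21*(2 - 10) = -5 + 21*(-8) = -5 - 168 = -173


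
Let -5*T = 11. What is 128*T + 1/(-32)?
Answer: -45061/160 ≈ -281.63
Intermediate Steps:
T = -11/5 (T = -⅕*11 = -11/5 ≈ -2.2000)
128*T + 1/(-32) = 128*(-11/5) + 1/(-32) = -1408/5 - 1/32 = -45061/160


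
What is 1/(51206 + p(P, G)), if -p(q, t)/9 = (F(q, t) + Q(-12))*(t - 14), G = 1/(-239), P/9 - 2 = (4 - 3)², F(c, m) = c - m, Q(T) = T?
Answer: 57121/3032959004 ≈ 1.8833e-5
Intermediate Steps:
P = 27 (P = 18 + 9*(4 - 3)² = 18 + 9*1² = 18 + 9*1 = 18 + 9 = 27)
G = -1/239 ≈ -0.0041841
p(q, t) = -9*(-14 + t)*(-12 + q - t) (p(q, t) = -9*((q - t) - 12)*(t - 14) = -9*(-12 + q - t)*(-14 + t) = -9*(-14 + t)*(-12 + q - t))
1/(51206 + p(P, G)) = 1/(51206 + (-1512 - 18*(-1/239) + 126*27 - 9*(-1/239)*(27 - 1*(-1/239)))) = 1/(51206 + (-1512 + 18/239 + 3402 - 9*(-1/239)*(27 + 1/239))) = 1/(51206 + (-1512 + 18/239 + 3402 - 9*(-1/239)*6454/239)) = 1/(51206 + (-1512 + 18/239 + 3402 + 58086/57121)) = 1/(51206 + 108021078/57121) = 1/(3032959004/57121) = 57121/3032959004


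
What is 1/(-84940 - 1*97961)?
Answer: -1/182901 ≈ -5.4674e-6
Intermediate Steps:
1/(-84940 - 1*97961) = 1/(-84940 - 97961) = 1/(-182901) = -1/182901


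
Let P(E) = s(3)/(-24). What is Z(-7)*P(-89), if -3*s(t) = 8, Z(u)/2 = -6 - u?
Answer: 2/9 ≈ 0.22222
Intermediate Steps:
Z(u) = -12 - 2*u (Z(u) = 2*(-6 - u) = -12 - 2*u)
s(t) = -8/3 (s(t) = -⅓*8 = -8/3)
P(E) = ⅑ (P(E) = -8/3/(-24) = -8/3*(-1/24) = ⅑)
Z(-7)*P(-89) = (-12 - 2*(-7))*(⅑) = (-12 + 14)*(⅑) = 2*(⅑) = 2/9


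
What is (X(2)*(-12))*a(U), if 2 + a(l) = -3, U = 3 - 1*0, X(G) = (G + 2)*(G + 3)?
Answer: 1200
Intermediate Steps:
X(G) = (2 + G)*(3 + G)
U = 3 (U = 3 + 0 = 3)
a(l) = -5 (a(l) = -2 - 3 = -5)
(X(2)*(-12))*a(U) = ((6 + 2² + 5*2)*(-12))*(-5) = ((6 + 4 + 10)*(-12))*(-5) = (20*(-12))*(-5) = -240*(-5) = 1200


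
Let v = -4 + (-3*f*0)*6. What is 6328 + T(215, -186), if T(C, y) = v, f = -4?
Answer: 6324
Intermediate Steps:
v = -4 (v = -4 + (-3*(-4)*0)*6 = -4 + (12*0)*6 = -4 + 0*6 = -4 + 0 = -4)
T(C, y) = -4
6328 + T(215, -186) = 6328 - 4 = 6324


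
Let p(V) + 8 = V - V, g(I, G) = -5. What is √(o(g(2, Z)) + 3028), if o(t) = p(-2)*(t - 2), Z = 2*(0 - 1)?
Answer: 2*√771 ≈ 55.534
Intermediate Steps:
Z = -2 (Z = 2*(-1) = -2)
p(V) = -8 (p(V) = -8 + (V - V) = -8 + 0 = -8)
o(t) = 16 - 8*t (o(t) = -8*(t - 2) = -8*(-2 + t) = 16 - 8*t)
√(o(g(2, Z)) + 3028) = √((16 - 8*(-5)) + 3028) = √((16 + 40) + 3028) = √(56 + 3028) = √3084 = 2*√771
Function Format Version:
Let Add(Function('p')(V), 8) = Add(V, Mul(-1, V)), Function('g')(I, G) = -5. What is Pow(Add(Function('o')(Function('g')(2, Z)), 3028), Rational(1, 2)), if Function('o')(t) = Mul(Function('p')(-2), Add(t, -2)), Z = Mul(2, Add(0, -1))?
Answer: Mul(2, Pow(771, Rational(1, 2))) ≈ 55.534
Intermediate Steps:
Z = -2 (Z = Mul(2, -1) = -2)
Function('p')(V) = -8 (Function('p')(V) = Add(-8, Add(V, Mul(-1, V))) = Add(-8, 0) = -8)
Function('o')(t) = Add(16, Mul(-8, t)) (Function('o')(t) = Mul(-8, Add(t, -2)) = Mul(-8, Add(-2, t)) = Add(16, Mul(-8, t)))
Pow(Add(Function('o')(Function('g')(2, Z)), 3028), Rational(1, 2)) = Pow(Add(Add(16, Mul(-8, -5)), 3028), Rational(1, 2)) = Pow(Add(Add(16, 40), 3028), Rational(1, 2)) = Pow(Add(56, 3028), Rational(1, 2)) = Pow(3084, Rational(1, 2)) = Mul(2, Pow(771, Rational(1, 2)))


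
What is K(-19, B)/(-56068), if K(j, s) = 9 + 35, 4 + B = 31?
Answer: -11/14017 ≈ -0.00078476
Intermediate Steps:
B = 27 (B = -4 + 31 = 27)
K(j, s) = 44
K(-19, B)/(-56068) = 44/(-56068) = 44*(-1/56068) = -11/14017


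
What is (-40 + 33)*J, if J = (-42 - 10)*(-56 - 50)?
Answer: -38584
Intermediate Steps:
J = 5512 (J = -52*(-106) = 5512)
(-40 + 33)*J = (-40 + 33)*5512 = -7*5512 = -38584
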